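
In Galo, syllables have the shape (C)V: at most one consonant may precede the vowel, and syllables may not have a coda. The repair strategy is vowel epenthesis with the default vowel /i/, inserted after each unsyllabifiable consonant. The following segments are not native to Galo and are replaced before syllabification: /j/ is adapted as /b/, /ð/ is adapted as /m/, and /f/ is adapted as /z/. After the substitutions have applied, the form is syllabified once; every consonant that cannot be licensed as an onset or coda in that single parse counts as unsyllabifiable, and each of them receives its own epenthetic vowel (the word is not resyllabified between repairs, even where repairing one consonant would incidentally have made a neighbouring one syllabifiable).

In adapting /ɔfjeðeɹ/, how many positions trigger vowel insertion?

After substitution the input is /ɔzbemeɹ/.
The unsyllabifiable consonants are /z/, /ɹ/; each receives one epenthetic vowel.

2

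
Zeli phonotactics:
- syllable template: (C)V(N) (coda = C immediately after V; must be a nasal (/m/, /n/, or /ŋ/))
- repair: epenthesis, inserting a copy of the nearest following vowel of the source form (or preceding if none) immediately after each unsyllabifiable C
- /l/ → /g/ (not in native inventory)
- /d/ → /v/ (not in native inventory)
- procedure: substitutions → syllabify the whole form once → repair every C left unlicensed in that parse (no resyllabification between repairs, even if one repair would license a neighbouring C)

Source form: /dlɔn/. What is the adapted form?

vɔgɔn

Substitution: /d/ → /v/, /l/ → /g/, giving /vgɔn/.
Syllabifying with onset maximization leaves /v/ stranded (only a nasal (/m/, /n/, or /ŋ/) is licensed in coda position; onsets are limited to one consonant).
Inserting the epenthetic vowel yields /v/ → /vɔ/.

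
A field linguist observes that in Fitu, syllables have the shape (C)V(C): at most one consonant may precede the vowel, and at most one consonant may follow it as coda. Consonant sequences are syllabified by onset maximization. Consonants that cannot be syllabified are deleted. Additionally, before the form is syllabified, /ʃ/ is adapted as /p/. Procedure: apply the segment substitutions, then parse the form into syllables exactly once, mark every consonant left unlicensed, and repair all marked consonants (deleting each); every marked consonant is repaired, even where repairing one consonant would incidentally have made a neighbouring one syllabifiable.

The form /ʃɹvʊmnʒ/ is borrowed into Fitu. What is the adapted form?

Substitution: /ʃ/ → /p/, giving /pɹvʊmnʒ/.
Syllabifying with onset maximization leaves /p/, /ɹ/, /n/, /ʒ/ stranded (at most one coda consonant is licensed; onsets are limited to one consonant).
Each unlicensed consonant is deleted: /p/, /ɹ/, /n/, /ʒ/.

vʊm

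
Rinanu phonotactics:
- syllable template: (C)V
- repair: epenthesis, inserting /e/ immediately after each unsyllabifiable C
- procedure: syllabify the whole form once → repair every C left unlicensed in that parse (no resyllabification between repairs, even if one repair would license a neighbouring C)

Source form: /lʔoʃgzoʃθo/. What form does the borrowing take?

leʔoʃegezoʃeθo

Syllabifying with onset maximization leaves /l/, /ʃ/, /g/, /ʃ/ stranded (no codas are permitted; onsets are limited to one consonant).
Each unlicensed consonant becomes the onset of a new syllable: /l/ → /le/, /ʃ/ → /ʃe/, /g/ → /ge/, /ʃ/ → /ʃe/.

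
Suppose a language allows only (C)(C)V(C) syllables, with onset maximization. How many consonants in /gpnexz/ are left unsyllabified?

Under (C)(C)V(C), the unsyllabifiable consonants are /g/, /z/ (at most one coda consonant is licensed; onsets may contain at most 2 consonants).

2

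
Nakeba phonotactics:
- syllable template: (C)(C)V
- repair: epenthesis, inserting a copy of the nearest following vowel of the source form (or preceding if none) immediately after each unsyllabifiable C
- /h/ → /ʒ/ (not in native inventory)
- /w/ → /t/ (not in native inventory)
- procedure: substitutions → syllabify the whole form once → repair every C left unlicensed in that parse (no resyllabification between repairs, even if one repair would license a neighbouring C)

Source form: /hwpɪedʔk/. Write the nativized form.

Substitution: /h/ → /ʒ/, /w/ → /t/, giving /ʒtpɪedʔk/.
Syllabifying with onset maximization leaves /ʒ/, /d/, /ʔ/, /k/ stranded (no codas are permitted; onsets may contain at most 2 consonants).
Each unlicensed consonant becomes the onset of a new syllable: /ʒ/ → /ʒɪ/, /d/ → /de/, /ʔ/ → /ʔe/, /k/ → /ke/.

ʒɪtpɪedeʔeke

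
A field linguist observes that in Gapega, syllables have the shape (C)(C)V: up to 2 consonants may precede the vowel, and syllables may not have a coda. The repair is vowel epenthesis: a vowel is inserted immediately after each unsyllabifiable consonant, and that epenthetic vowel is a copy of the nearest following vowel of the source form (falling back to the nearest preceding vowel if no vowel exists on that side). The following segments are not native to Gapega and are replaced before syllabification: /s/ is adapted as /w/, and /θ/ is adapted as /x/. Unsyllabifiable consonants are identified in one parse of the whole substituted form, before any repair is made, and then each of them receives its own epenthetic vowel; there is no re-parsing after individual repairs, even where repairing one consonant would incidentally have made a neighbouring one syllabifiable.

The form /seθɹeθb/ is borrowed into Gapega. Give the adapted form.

Substitution: /s/ → /w/, /θ/ → /x/, giving /wexɹexb/.
The consonants /x/, /b/ cannot be parsed into a legal (C)(C)V syllable (no codas are permitted; onsets may contain at most 2 consonants).
Each unlicensed consonant becomes the onset of a new syllable: /x/ → /xe/, /b/ → /be/.

wexɹexebe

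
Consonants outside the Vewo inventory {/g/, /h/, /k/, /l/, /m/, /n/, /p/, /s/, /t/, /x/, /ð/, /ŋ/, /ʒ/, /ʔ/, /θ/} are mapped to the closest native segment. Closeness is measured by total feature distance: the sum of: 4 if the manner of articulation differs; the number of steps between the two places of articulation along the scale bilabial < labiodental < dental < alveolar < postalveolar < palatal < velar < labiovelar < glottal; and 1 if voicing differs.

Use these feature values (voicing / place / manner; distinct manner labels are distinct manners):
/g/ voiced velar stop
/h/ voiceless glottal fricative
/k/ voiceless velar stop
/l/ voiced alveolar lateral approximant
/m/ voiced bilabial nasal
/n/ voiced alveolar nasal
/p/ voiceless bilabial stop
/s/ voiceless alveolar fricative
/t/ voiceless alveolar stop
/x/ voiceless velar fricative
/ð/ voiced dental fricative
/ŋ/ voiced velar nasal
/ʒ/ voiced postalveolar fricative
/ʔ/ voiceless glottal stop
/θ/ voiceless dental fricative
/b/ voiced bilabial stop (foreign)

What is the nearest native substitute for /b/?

p

/p/ is closest: same manner (stop), place distance 0 (bilabial→bilabial), voicing differs (+1); total 1. Next closest is /m/ at distance 4.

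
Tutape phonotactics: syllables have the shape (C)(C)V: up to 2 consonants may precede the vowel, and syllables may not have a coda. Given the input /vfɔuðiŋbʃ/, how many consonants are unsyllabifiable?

The consonants /ŋ/, /b/, /ʃ/ cannot be parsed into a legal (C)(C)V syllable (no codas are permitted; onsets may contain at most 2 consonants).

3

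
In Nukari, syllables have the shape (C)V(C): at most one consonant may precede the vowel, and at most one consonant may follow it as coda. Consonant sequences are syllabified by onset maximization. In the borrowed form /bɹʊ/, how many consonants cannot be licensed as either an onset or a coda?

Syllabifying with onset maximization leaves /b/ stranded (at most one coda consonant is licensed; onsets are limited to one consonant).

1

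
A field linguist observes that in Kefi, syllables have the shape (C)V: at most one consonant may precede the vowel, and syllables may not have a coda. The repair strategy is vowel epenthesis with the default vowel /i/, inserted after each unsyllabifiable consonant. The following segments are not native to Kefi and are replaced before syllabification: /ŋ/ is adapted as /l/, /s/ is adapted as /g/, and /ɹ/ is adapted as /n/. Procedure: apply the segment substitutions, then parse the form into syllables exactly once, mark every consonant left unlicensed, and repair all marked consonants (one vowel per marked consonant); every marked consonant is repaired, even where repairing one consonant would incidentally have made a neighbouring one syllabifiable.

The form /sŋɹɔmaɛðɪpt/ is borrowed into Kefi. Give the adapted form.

gilinɔmaɛðɪpiti

Substitution: /s/ → /g/, /ŋ/ → /l/, /ɹ/ → /n/, giving /glnɔmaɛðɪpt/.
Syllabifying with onset maximization leaves /g/, /l/, /p/, /t/ stranded (no codas are permitted; onsets are limited to one consonant).
Epenthesis after each stranded consonant: /g/ → /gi/, /l/ → /li/, /p/ → /pi/, /t/ → /ti/.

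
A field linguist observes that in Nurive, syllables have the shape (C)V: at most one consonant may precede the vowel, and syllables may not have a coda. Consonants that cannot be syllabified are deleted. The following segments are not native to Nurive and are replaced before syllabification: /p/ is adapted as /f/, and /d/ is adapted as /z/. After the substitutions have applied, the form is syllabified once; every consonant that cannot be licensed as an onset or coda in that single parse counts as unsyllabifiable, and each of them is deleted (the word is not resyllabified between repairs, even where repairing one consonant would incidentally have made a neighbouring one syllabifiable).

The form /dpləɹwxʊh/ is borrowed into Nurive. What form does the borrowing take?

ləxʊ

Substitution: /d/ → /z/, /p/ → /f/, giving /zfləɹwxʊh/.
Syllabifying with onset maximization leaves /z/, /f/, /ɹ/, /w/, /h/ stranded (no codas are permitted; onsets are limited to one consonant).
Each unlicensed consonant is deleted: /z/, /f/, /ɹ/, /w/, /h/.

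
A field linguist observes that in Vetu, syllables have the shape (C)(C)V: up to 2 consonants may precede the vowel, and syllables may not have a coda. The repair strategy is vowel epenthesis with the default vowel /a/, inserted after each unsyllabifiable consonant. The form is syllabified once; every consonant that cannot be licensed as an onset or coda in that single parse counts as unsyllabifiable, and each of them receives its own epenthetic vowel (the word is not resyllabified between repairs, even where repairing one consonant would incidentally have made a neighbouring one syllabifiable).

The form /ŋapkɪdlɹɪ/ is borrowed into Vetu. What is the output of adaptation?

ŋapkɪdalɹɪ

Syllabifying with onset maximization leaves /d/ stranded (no codas are permitted; onsets may contain at most 2 consonants).
Inserting the epenthetic vowel yields /d/ → /da/.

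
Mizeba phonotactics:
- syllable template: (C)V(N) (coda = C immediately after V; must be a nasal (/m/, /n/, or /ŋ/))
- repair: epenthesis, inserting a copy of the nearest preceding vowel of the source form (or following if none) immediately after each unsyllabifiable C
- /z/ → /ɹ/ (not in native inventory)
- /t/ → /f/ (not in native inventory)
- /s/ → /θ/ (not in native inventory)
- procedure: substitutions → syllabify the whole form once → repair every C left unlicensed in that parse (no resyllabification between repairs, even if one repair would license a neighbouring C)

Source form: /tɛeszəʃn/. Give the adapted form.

Substitution: /t/ → /f/, /s/ → /θ/, /z/ → /ɹ/, giving /fɛeθɹəʃn/.
The consonants /θ/, /ʃ/, /n/ cannot be parsed into a legal (C)V(N) syllable (only a nasal (/m/, /n/, or /ŋ/) is licensed in coda position; onsets are limited to one consonant).
Each unlicensed consonant becomes the onset of a new syllable: /θ/ → /θe/, /ʃ/ → /ʃə/, /n/ → /nə/.

fɛeθeɹəʃənə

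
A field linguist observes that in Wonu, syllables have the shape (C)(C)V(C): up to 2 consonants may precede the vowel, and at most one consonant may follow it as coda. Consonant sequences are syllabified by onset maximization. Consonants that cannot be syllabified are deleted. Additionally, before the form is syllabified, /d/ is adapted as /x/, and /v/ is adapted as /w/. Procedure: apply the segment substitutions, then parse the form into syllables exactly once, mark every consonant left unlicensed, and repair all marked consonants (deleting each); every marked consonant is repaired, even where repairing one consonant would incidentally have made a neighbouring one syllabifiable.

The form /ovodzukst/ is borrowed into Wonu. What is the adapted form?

owoxzuk

Substitution: /v/ → /w/, /d/ → /x/, giving /owoxzukst/.
Under (C)(C)V(C), the unsyllabifiable consonants are /s/, /t/ (at most one coda consonant is licensed; onsets may contain at most 2 consonants).
Deleting the stranded consonants removes /s/, /t/.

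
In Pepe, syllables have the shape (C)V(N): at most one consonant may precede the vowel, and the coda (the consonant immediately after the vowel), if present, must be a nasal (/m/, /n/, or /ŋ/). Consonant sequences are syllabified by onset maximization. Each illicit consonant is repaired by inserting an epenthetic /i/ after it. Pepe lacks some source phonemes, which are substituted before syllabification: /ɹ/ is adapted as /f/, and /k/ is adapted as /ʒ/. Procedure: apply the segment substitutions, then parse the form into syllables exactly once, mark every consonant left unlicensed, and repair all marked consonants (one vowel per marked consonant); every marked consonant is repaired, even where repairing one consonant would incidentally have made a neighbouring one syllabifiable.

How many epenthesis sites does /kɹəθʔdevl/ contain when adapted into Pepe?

After substitution the input is /ʒfəθʔdevl/.
The unsyllabifiable consonants are /ʒ/, /θ/, /ʔ/, /v/, /l/; each receives one epenthetic vowel.

5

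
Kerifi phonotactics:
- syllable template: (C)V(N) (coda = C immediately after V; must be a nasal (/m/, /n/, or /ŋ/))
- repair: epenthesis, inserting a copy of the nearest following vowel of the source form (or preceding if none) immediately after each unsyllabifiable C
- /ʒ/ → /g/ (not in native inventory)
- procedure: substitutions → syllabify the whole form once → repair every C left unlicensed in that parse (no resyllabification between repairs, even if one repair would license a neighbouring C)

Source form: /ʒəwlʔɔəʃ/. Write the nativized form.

gəwɔlɔʔɔəʃə

Substitution: /ʒ/ → /g/, giving /gəwlʔɔəʃ/.
The consonants /w/, /l/, /ʃ/ cannot be parsed into a legal (C)V(N) syllable (only a nasal (/m/, /n/, or /ŋ/) is licensed in coda position; onsets are limited to one consonant).
Each unlicensed consonant becomes the onset of a new syllable: /w/ → /wɔ/, /l/ → /lɔ/, /ʃ/ → /ʃə/.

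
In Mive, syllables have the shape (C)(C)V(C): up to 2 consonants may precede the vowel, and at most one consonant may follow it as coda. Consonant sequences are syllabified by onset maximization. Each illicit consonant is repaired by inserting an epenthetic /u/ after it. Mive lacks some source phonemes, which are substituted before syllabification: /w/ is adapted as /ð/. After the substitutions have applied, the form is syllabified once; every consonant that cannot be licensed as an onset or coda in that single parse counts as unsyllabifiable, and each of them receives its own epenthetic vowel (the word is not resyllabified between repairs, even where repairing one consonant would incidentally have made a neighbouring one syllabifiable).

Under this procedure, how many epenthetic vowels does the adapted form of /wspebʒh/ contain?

3

After substitution the input is /ðspebʒh/.
The unsyllabifiable consonants are /ð/, /ʒ/, /h/; each receives one epenthetic vowel.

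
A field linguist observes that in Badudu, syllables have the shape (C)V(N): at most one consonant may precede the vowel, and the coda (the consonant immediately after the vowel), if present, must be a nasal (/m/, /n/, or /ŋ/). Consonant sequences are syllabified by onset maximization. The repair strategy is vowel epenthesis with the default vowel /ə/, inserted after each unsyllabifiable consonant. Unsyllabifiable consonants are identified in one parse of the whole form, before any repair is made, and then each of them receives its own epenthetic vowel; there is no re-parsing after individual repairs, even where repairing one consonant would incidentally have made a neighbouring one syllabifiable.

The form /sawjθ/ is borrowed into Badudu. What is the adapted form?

sawəjəθə

Under (C)V(N), the unsyllabifiable consonants are /w/, /j/, /θ/ (only a nasal (/m/, /n/, or /ŋ/) is licensed in coda position; onsets are limited to one consonant).
Inserting the epenthetic vowel yields /w/ → /wə/, /j/ → /jə/, /θ/ → /θə/.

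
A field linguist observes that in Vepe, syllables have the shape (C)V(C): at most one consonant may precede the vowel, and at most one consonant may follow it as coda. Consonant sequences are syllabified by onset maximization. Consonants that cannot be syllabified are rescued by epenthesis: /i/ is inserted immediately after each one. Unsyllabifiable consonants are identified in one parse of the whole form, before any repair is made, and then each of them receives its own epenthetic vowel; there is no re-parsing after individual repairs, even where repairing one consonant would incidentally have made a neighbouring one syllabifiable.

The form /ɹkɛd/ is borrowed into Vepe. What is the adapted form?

Under (C)V(C), the unsyllabifiable consonants are /ɹ/ (at most one coda consonant is licensed; onsets are limited to one consonant).
Epenthesis after each stranded consonant: /ɹ/ → /ɹi/.

ɹikɛd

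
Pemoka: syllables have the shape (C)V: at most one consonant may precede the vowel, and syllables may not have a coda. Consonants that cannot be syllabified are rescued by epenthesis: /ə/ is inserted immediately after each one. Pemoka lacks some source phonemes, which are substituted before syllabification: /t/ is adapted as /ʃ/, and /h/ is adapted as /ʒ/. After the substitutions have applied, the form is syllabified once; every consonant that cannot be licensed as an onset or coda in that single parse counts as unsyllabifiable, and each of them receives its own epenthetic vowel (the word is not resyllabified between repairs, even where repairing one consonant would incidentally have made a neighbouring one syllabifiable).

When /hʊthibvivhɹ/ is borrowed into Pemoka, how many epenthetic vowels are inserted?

5

After substitution the input is /ʒʊʃʒibvivʒɹ/.
The unsyllabifiable consonants are /ʃ/, /b/, /v/, /ʒ/, /ɹ/; each receives one epenthetic vowel.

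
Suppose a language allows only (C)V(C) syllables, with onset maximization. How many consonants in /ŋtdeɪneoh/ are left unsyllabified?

The consonants /ŋ/, /t/ cannot be parsed into a legal (C)V(C) syllable (at most one coda consonant is licensed; onsets are limited to one consonant).

2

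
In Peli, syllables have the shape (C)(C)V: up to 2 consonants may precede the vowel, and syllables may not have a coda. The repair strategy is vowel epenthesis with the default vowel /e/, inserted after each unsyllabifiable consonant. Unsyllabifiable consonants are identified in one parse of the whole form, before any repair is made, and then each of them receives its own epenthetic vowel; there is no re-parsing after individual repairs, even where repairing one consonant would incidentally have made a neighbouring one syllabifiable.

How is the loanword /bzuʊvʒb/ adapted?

The consonants /v/, /ʒ/, /b/ cannot be parsed into a legal (C)(C)V syllable (no codas are permitted; onsets may contain at most 2 consonants).
Each unlicensed consonant becomes the onset of a new syllable: /v/ → /ve/, /ʒ/ → /ʒe/, /b/ → /be/.

bzuʊveʒebe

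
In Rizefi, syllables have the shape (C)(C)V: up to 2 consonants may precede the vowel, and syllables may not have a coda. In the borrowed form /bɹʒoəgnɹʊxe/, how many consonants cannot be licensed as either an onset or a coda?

2

Under (C)(C)V, the unsyllabifiable consonants are /b/, /g/ (no codas are permitted; onsets may contain at most 2 consonants).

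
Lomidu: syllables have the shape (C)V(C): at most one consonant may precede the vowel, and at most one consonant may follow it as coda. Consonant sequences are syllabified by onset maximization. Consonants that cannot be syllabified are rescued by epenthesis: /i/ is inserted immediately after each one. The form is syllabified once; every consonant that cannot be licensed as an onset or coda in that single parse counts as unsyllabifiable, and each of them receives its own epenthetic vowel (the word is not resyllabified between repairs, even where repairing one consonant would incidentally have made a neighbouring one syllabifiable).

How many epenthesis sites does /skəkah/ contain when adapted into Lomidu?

The unsyllabifiable consonants are /s/; each receives one epenthetic vowel.

1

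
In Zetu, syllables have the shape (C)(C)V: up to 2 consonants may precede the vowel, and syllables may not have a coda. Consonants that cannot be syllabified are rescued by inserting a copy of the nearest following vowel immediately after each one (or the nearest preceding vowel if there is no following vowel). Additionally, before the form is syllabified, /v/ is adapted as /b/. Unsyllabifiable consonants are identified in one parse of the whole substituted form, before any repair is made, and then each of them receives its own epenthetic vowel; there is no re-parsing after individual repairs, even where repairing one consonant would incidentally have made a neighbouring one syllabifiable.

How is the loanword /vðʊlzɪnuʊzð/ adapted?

bðʊlzɪnuʊzʊðʊ

Substitution: /v/ → /b/, giving /bðʊlzɪnuʊzð/.
Syllabifying with onset maximization leaves /z/, /ð/ stranded (no codas are permitted; onsets may contain at most 2 consonants).
Epenthesis after each stranded consonant: /z/ → /zʊ/, /ð/ → /ðʊ/.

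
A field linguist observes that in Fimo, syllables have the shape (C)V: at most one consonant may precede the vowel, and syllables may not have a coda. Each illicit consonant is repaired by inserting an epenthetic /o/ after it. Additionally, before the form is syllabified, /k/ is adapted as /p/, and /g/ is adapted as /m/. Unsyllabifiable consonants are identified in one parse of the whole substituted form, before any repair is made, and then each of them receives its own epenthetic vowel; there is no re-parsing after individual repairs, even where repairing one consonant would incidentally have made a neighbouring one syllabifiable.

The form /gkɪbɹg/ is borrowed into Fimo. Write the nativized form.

Substitution: /g/ → /m/, /k/ → /p/, giving /mpɪbɹm/.
The consonants /m/, /b/, /ɹ/, /m/ cannot be parsed into a legal (C)V syllable (no codas are permitted; onsets are limited to one consonant).
Epenthesis after each stranded consonant: /m/ → /mo/, /b/ → /bo/, /ɹ/ → /ɹo/, /m/ → /mo/.

mopɪboɹomo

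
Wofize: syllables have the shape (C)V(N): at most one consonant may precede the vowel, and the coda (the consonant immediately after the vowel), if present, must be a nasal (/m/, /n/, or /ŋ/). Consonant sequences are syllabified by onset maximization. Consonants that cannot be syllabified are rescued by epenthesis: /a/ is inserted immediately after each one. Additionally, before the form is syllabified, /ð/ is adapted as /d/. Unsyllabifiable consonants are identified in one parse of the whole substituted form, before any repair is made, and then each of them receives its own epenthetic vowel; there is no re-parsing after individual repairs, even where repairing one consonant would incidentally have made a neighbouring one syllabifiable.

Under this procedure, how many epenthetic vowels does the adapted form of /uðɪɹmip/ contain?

2

After substitution the input is /udɪɹmip/.
The unsyllabifiable consonants are /ɹ/, /p/; each receives one epenthetic vowel.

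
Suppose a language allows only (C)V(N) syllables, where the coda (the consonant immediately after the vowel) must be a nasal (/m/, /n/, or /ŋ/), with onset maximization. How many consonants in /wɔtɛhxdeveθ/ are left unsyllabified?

3

Syllabifying with onset maximization leaves /h/, /x/, /θ/ stranded (only a nasal (/m/, /n/, or /ŋ/) is licensed in coda position; onsets are limited to one consonant).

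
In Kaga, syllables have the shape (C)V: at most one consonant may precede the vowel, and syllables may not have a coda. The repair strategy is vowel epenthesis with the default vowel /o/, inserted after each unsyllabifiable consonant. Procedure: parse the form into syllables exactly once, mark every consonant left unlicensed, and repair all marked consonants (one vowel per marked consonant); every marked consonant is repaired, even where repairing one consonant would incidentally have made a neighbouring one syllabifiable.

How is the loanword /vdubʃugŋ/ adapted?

Syllabifying with onset maximization leaves /v/, /b/, /g/, /ŋ/ stranded (no codas are permitted; onsets are limited to one consonant).
Inserting the epenthetic vowel yields /v/ → /vo/, /b/ → /bo/, /g/ → /go/, /ŋ/ → /ŋo/.

voduboʃugoŋo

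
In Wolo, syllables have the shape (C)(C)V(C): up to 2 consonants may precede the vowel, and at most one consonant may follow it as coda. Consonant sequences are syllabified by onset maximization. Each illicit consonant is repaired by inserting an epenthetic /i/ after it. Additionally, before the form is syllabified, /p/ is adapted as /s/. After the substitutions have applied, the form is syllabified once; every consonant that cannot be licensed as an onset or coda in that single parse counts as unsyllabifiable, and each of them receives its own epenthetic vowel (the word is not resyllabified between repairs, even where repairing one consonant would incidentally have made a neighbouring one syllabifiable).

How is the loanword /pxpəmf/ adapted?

sixsəmfi

Substitution: /p/ → /s/, giving /sxsəmf/.
Under (C)(C)V(C), the unsyllabifiable consonants are /s/, /f/ (at most one coda consonant is licensed; onsets may contain at most 2 consonants).
Inserting the epenthetic vowel yields /s/ → /si/, /f/ → /fi/.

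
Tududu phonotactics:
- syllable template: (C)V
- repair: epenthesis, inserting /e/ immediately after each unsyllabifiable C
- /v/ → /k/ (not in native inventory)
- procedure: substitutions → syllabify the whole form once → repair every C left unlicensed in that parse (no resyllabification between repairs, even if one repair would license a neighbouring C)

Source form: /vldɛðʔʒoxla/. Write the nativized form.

keledɛðeʔeʒoxela

Substitution: /v/ → /k/, giving /kldɛðʔʒoxla/.
Under (C)V, the unsyllabifiable consonants are /k/, /l/, /ð/, /ʔ/, /x/ (no codas are permitted; onsets are limited to one consonant).
Epenthesis after each stranded consonant: /k/ → /ke/, /l/ → /le/, /ð/ → /ðe/, /ʔ/ → /ʔe/, /x/ → /xe/.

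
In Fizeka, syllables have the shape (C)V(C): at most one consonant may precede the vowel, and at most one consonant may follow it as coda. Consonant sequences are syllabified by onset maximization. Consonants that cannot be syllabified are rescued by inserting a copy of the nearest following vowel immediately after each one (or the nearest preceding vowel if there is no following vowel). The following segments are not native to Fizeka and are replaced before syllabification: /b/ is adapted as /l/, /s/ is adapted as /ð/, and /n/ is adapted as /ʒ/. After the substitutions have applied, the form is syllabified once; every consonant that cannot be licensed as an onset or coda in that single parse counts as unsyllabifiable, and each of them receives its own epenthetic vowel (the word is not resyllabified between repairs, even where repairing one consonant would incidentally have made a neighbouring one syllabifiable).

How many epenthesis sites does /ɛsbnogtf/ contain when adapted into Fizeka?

After substitution the input is /ɛðlʒogtf/.
The unsyllabifiable consonants are /l/, /t/, /f/; each receives one epenthetic vowel.

3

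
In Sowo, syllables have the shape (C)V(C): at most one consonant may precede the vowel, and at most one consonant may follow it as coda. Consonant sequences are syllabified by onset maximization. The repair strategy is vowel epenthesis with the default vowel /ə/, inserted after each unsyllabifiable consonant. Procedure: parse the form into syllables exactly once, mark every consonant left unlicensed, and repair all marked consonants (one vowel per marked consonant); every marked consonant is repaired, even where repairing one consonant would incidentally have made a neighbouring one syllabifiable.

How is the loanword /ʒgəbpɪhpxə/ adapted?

ʒəgəbpɪhpəxə

Under (C)V(C), the unsyllabifiable consonants are /ʒ/, /p/ (at most one coda consonant is licensed; onsets are limited to one consonant).
Inserting the epenthetic vowel yields /ʒ/ → /ʒə/, /p/ → /pə/.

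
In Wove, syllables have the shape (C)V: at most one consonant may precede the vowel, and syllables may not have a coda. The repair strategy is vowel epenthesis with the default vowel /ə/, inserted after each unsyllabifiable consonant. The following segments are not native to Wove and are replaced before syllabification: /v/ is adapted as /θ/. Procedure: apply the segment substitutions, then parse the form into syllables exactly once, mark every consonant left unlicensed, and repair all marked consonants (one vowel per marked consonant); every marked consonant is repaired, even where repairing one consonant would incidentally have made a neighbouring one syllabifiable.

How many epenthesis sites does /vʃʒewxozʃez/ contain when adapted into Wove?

5

After substitution the input is /θʃʒewxozʃez/.
The unsyllabifiable consonants are /θ/, /ʃ/, /w/, /z/, /z/; each receives one epenthetic vowel.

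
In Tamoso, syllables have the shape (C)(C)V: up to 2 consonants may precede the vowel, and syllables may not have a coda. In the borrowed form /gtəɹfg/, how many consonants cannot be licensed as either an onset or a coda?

3

Under (C)(C)V, the unsyllabifiable consonants are /ɹ/, /f/, /g/ (no codas are permitted; onsets may contain at most 2 consonants).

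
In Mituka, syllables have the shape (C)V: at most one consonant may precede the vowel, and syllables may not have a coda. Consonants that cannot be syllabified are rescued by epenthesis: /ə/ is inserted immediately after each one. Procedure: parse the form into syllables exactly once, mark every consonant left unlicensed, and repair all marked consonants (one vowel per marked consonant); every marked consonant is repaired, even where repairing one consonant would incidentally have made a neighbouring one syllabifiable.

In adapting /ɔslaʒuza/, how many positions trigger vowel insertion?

1

The unsyllabifiable consonants are /s/; each receives one epenthetic vowel.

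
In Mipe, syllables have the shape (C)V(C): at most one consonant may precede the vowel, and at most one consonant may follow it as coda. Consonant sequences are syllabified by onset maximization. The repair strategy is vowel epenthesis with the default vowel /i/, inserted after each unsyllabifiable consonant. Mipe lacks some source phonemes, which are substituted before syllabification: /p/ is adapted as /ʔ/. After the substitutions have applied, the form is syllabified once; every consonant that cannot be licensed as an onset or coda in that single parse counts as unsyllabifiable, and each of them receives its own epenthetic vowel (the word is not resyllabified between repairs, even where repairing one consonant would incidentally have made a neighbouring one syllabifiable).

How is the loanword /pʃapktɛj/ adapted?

ʔiʃaʔkitɛj

Substitution: /p/ → /ʔ/, giving /ʔʃaʔktɛj/.
The consonants /ʔ/, /k/ cannot be parsed into a legal (C)V(C) syllable (at most one coda consonant is licensed; onsets are limited to one consonant).
Epenthesis after each stranded consonant: /ʔ/ → /ʔi/, /k/ → /ki/.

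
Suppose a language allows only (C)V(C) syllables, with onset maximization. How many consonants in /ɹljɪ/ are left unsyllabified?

Under (C)V(C), the unsyllabifiable consonants are /ɹ/, /l/ (at most one coda consonant is licensed; onsets are limited to one consonant).

2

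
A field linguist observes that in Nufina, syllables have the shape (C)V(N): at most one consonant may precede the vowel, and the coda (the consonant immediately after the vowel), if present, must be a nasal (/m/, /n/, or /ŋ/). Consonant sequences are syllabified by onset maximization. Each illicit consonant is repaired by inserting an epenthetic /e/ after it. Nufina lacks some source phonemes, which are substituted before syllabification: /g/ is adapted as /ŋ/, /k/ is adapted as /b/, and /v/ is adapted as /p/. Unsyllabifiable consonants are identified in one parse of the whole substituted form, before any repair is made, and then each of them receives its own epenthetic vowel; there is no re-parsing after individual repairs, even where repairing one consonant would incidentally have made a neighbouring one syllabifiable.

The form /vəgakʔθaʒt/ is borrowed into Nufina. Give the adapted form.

pəŋabeʔeθaʒete

Substitution: /v/ → /p/, /g/ → /ŋ/, /k/ → /b/, giving /pəŋabʔθaʒt/.
Syllabifying with onset maximization leaves /b/, /ʔ/, /ʒ/, /t/ stranded (only a nasal (/m/, /n/, or /ŋ/) is licensed in coda position; onsets are limited to one consonant).
Epenthesis after each stranded consonant: /b/ → /be/, /ʔ/ → /ʔe/, /ʒ/ → /ʒe/, /t/ → /te/.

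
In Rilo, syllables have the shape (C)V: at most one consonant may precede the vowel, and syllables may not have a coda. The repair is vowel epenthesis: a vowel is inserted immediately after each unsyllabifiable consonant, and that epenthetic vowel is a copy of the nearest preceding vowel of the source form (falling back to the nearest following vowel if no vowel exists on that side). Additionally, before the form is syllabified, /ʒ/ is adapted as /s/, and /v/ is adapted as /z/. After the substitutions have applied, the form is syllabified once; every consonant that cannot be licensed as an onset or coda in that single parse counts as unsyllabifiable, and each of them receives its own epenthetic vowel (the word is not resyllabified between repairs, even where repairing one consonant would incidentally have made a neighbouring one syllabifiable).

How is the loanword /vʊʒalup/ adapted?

Substitution: /v/ → /z/, /ʒ/ → /s/, giving /zʊsalup/.
Under (C)V, the unsyllabifiable consonants are /p/ (no codas are permitted; onsets are limited to one consonant).
Each unlicensed consonant becomes the onset of a new syllable: /p/ → /pu/.

zʊsalupu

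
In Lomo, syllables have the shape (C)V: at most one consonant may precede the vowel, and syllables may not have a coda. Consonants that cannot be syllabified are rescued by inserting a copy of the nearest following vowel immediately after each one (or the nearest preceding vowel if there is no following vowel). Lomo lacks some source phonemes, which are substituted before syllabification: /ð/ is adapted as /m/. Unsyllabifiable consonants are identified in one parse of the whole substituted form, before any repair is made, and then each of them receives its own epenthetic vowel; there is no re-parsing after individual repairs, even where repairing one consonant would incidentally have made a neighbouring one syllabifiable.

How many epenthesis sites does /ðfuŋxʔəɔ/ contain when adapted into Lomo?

After substitution the input is /mfuŋxʔəɔ/.
The unsyllabifiable consonants are /m/, /ŋ/, /x/; each receives one epenthetic vowel.

3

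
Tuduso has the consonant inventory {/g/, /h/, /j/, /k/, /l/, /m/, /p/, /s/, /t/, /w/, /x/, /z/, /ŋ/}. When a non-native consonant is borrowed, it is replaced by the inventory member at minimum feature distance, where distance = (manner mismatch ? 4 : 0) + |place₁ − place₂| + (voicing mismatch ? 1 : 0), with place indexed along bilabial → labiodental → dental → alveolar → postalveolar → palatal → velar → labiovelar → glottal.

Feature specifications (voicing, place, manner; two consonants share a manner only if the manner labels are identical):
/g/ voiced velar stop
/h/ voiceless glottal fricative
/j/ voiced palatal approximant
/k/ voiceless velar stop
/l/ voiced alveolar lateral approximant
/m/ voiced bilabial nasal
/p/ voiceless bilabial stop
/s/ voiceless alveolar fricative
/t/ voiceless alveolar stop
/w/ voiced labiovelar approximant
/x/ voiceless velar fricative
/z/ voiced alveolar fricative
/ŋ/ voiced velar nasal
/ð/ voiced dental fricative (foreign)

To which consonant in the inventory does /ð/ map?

/z/ is closest: same manner (fricative), place distance 1 (dental→alveolar), same voicing; total 1. Next closest is /s/ at distance 2.

z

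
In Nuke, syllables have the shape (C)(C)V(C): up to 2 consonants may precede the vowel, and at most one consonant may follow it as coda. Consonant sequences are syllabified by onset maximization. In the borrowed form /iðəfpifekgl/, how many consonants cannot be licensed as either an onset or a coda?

2

Syllabifying with onset maximization leaves /g/, /l/ stranded (at most one coda consonant is licensed; onsets may contain at most 2 consonants).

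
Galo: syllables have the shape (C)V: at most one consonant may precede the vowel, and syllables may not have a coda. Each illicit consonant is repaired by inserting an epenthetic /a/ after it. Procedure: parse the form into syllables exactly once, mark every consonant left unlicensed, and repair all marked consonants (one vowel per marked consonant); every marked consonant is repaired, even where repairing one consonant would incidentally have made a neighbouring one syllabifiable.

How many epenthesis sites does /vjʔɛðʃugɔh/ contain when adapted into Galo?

4

The unsyllabifiable consonants are /v/, /j/, /ð/, /h/; each receives one epenthetic vowel.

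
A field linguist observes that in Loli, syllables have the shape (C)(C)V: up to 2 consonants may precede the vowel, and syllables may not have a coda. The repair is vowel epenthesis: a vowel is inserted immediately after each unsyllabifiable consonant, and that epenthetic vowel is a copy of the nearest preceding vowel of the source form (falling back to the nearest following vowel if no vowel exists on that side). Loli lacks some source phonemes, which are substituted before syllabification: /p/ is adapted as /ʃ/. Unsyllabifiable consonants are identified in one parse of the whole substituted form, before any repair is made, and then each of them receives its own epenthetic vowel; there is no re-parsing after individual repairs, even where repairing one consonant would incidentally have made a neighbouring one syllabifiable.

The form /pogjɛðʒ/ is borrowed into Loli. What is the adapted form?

Substitution: /p/ → /ʃ/, giving /ʃogjɛðʒ/.
Syllabifying with onset maximization leaves /ð/, /ʒ/ stranded (no codas are permitted; onsets may contain at most 2 consonants).
Epenthesis after each stranded consonant: /ð/ → /ðɛ/, /ʒ/ → /ʒɛ/.

ʃogjɛðɛʒɛ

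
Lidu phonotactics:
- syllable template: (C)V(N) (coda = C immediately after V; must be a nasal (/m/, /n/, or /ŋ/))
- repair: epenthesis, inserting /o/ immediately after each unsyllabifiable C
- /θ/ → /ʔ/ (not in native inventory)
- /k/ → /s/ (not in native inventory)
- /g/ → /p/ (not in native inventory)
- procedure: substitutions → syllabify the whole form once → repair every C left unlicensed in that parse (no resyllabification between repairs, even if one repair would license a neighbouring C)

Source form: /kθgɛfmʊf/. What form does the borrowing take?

Substitution: /k/ → /s/, /θ/ → /ʔ/, /g/ → /p/, giving /sʔpɛfmʊf/.
The consonants /s/, /ʔ/, /f/, /f/ cannot be parsed into a legal (C)V(N) syllable (only a nasal (/m/, /n/, or /ŋ/) is licensed in coda position; onsets are limited to one consonant).
Epenthesis after each stranded consonant: /s/ → /so/, /ʔ/ → /ʔo/, /f/ → /fo/, /f/ → /fo/.

soʔopɛfomʊfo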